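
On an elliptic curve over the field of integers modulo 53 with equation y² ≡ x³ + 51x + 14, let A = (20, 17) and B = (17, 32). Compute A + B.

(20, 17) + (17, 32). λ = (32 - 17)/(17 - 20) ≡ 15/50 mod 53. 50⁻¹ ≡ 35 (mod 53), so λ ≡ 48.
  x = λ² - 20 - 17 = 2304 - 37 ≡ 41; y = λ·(20 - 41) - 17 ≡ 35. → (41, 35)

(41, 35)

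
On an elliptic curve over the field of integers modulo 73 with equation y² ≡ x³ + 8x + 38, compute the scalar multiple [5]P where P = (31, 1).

(13, 52)

Double-and-add on 5 = (101)₂. Start with P = (31, 1) for the leading 1-bit.
double: tangent at (31, 1): λ = (3·31² + 8)/(2·1) ≡ 44/2. 2⁻¹ ≡ 37 (mod 73), so λ ≡ 44·37 ≡ 22.
  x = λ² - 31 - 31 = 484 - 62 ≡ 57; y = λ·(31 - 57) - 1 ≡ 11. → (57, 11)
double: tangent at (57, 11): λ = (3·57² + 8)/(2·11) ≡ 46/22. 22⁻¹ ≡ 10 (mod 73) since 22·10 = 220 ≡ 1, so λ ≡ 46·10 ≡ 22.
  x = λ² - 57 - 57 = 484 - 114 ≡ 5; y = λ·(57 - 5) - 11 ≡ 38. → (5, 38)
add P: (5, 38) + (31, 1). λ = (1 - 38)/(31 - 5) ≡ 36/26 mod 73. 26⁻¹ ≡ 59 (mod 73), so λ ≡ 7.
  x = λ² - 5 - 31 = 49 - 36 ≡ 13; y = λ·(5 - 13) - 38 ≡ 52. → (13, 52)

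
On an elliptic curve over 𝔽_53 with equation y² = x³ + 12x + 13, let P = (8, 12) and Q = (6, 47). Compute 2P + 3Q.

First 2P:
Repeated addition: build up to 2P.
2P: tangent at (8, 12): λ = (3·8² + 12)/(2·12) ≡ 45/24. 24⁻¹ ≡ 42 (mod 53) since 24·42 = 1008 ≡ 1, so λ ≡ 45·42 ≡ 35.
  x = λ² - 8 - 8 = 1225 - 16 ≡ 43; y = λ·(8 - 43) - 12 ≡ 35. → (43, 35)
2P = (43, 35).
Next 3Q:
Repeated addition: build up to 3Q.
2Q: tangent at (6, 47): λ = (3·6² + 12)/(2·47) ≡ 14/41. 41⁻¹ ≡ 22 (mod 53) since 41·22 = 902 ≡ 1, so λ ≡ 14·22 ≡ 43.
  x = λ² - 6 - 6 = 1849 - 12 ≡ 35; y = λ·(6 - 35) - 47 ≡ 31. → (35, 31)
3Q: (35, 31) + (6, 47). λ = (47 - 31)/(6 - 35) ≡ 16/24 mod 53. 24⁻¹ ≡ 42 (mod 53), so λ ≡ 36.
  x = λ² - 35 - 6 = 1296 - 41 ≡ 36; y = λ·(35 - 36) - 31 ≡ 39. → (36, 39)
3Q = (36, 39).
Finally 2P + 3Q:
(43, 35) + (36, 39). λ = (39 - 35)/(36 - 43) ≡ 4/46 mod 53. 46⁻¹ ≡ 15 (mod 53), so λ ≡ 7.
  x = λ² - 43 - 36 = 49 - 79 ≡ 23; y = λ·(43 - 23) - 35 ≡ 52. → (23, 52)

(23, 52)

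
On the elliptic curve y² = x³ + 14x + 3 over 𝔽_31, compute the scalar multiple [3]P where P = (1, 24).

Repeated addition: build up to 3P.
2P: tangent at (1, 24): λ = (3·1² + 14)/(2·24) ≡ 17/17. 17⁻¹ ≡ 11 (mod 31), so λ ≡ 17·11 ≡ 1.
  x = λ² - 1 - 1 = 1 - 2 ≡ 30; y = λ·(1 - 30) - 24 ≡ 9. → (30, 9)
3P: (30, 9) + (1, 24). λ = (24 - 9)/(1 - 30) ≡ 15/2 mod 31. 2⁻¹ ≡ 16 (mod 31) since 2·16 = 32 ≡ 1, so λ ≡ 23.
  x = λ² - 30 - 1 = 529 - 31 ≡ 2; y = λ·(30 - 2) - 9 ≡ 15. → (2, 15)

(2, 15)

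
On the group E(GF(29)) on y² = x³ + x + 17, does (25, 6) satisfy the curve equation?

y² = 6² ≡ 7; x³ + 1x + 17 = 15667 ≡ 7 (mod 29). 7 = 7.

yes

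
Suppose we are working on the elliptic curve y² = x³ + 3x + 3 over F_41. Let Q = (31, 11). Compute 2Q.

(29, 24)

tangent at (31, 11): λ = (3·31² + 3)/(2·11) ≡ 16/22. 22⁻¹ ≡ 28 (mod 41), so λ ≡ 16·28 ≡ 38.
  x = λ² - 31 - 31 = 1444 - 62 ≡ 29; y = λ·(31 - 29) - 11 ≡ 24. → (29, 24)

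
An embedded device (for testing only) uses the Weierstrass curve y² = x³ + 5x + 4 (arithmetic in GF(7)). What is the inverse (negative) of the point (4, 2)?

(4, 5)

-(4, 2) = (4, -2 mod 7) = (4, 5).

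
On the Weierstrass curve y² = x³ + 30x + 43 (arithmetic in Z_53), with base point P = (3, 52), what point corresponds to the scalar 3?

(27, 5)

Repeated addition: build up to 3P.
2P: tangent at (3, 52): λ = (3·3² + 30)/(2·52) ≡ 4/51. 51⁻¹ ≡ 26 (mod 53) since 51·26 = 1326 ≡ 1, so λ ≡ 4·26 ≡ 51.
  x = λ² - 3 - 3 = 2601 - 6 ≡ 51; y = λ·(3 - 51) - 52 ≡ 44. → (51, 44)
3P: (51, 44) + (3, 52). λ = (52 - 44)/(3 - 51) ≡ 8/5 mod 53. 5⁻¹ ≡ 32 (mod 53) since 5·32 = 160 ≡ 1, so λ ≡ 44.
  x = λ² - 51 - 3 = 1936 - 54 ≡ 27; y = λ·(51 - 27) - 44 ≡ 5. → (27, 5)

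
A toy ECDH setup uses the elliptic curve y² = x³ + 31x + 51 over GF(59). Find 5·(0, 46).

(29, 21)

Write Q = (0, 46).
Double-and-add on 5 = (101)₂. Start with Q = (0, 46) for the leading 1-bit.
double: tangent at (0, 46): λ = (3·0² + 31)/(2·46) ≡ 31/33. 33⁻¹ ≡ 34 (mod 59) since 33·34 = 1122 ≡ 1, so λ ≡ 31·34 ≡ 51.
  x = λ² - 0 - 0 = 2601 - 0 ≡ 5; y = λ·(0 - 5) - 46 ≡ 53. → (5, 53)
double: tangent at (5, 53): λ = (3·5² + 31)/(2·53) ≡ 47/47. 47⁻¹ ≡ 54 (mod 59), so λ ≡ 47·54 ≡ 1.
  x = λ² - 5 - 5 = 1 - 10 ≡ 50; y = λ·(5 - 50) - 53 ≡ 20. → (50, 20)
add Q: (50, 20) + (0, 46). λ = (46 - 20)/(0 - 50) ≡ 26/9 mod 59. 9⁻¹ ≡ 46 (mod 59) since 9·46 = 414 ≡ 1, so λ ≡ 16.
  x = λ² - 50 - 0 = 256 - 50 ≡ 29; y = λ·(50 - 29) - 20 ≡ 21. → (29, 21)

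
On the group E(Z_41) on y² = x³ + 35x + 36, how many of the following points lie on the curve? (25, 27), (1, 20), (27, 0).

(25, 27): 27² ≡ 32, rhs ≡ 13 → off.
(1, 20): 20² ≡ 31, rhs ≡ 31 → on.
(27, 0): 0² ≡ 0, rhs ≡ 0 → on.

2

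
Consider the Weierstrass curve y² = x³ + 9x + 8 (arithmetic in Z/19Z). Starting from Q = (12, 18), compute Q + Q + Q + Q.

Repeated addition: build up to 4Q.
2Q: tangent at (12, 18): λ = (3·12² + 9)/(2·18) ≡ 4/17. 17⁻¹ ≡ 9 (mod 19) since 17·9 = 153 ≡ 1, so λ ≡ 4·9 ≡ 17.
  x = λ² - 12 - 12 = 289 - 24 ≡ 18; y = λ·(12 - 18) - 18 ≡ 13. → (18, 13)
3Q: (18, 13) + (12, 18). λ = (18 - 13)/(12 - 18) ≡ 5/13 mod 19. 13⁻¹ ≡ 3 (mod 19) since 13·3 = 39 ≡ 1, so λ ≡ 15.
  x = λ² - 18 - 12 = 225 - 30 ≡ 5; y = λ·(18 - 5) - 13 ≡ 11. → (5, 11)
4Q: (5, 11) + (12, 18). λ = (18 - 11)/(12 - 5) ≡ 7/7 mod 19. 7⁻¹ ≡ 11 (mod 19), so λ ≡ 1.
  x = λ² - 5 - 12 = 1 - 17 ≡ 3; y = λ·(5 - 3) - 11 ≡ 10. → (3, 10)

(3, 10)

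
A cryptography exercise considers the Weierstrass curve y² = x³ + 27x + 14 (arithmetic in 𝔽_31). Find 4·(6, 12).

(18, 16)

Write Q = (6, 12).
Repeated addition: build up to 4Q.
2Q: tangent at (6, 12): λ = (3·6² + 27)/(2·12) ≡ 11/24. 24⁻¹ ≡ 22 (mod 31), so λ ≡ 11·22 ≡ 25.
  x = λ² - 6 - 6 = 625 - 12 ≡ 24; y = λ·(6 - 24) - 12 ≡ 3. → (24, 3)
3Q: (24, 3) + (6, 12). λ = (12 - 3)/(6 - 24) ≡ 9/13 mod 31. 13⁻¹ ≡ 12 (mod 31) since 13·12 = 156 ≡ 1, so λ ≡ 15.
  x = λ² - 24 - 6 = 225 - 30 ≡ 9; y = λ·(24 - 9) - 3 ≡ 5. → (9, 5)
4Q: (9, 5) + (6, 12). λ = (12 - 5)/(6 - 9) ≡ 7/28 mod 31. 28⁻¹ ≡ 10 (mod 31), so λ ≡ 8.
  x = λ² - 9 - 6 = 64 - 15 ≡ 18; y = λ·(9 - 18) - 5 ≡ 16. → (18, 16)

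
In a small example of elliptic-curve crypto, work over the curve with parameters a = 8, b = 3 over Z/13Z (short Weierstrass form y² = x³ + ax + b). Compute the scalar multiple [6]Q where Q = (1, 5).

Double-and-add on 6 = (110)₂. Start with Q = (1, 5) for the leading 1-bit.
double: tangent at (1, 5): λ = (3·1² + 8)/(2·5) ≡ 11/10. 10⁻¹ ≡ 4 (mod 13), so λ ≡ 11·4 ≡ 5.
  x = λ² - 1 - 1 = 25 - 2 ≡ 10; y = λ·(1 - 10) - 5 ≡ 2. → (10, 2)
add Q: (10, 2) + (1, 5). λ = (5 - 2)/(1 - 10) ≡ 3/4 mod 13. 4⁻¹ ≡ 10 (mod 13), so λ ≡ 4.
  x = λ² - 10 - 1 = 16 - 11 ≡ 5; y = λ·(10 - 5) - 2 ≡ 5. → (5, 5)
double: tangent at (5, 5): λ = (3·5² + 8)/(2·5) ≡ 5/10. 10⁻¹ ≡ 4 (mod 13), so λ ≡ 5·4 ≡ 7.
  x = λ² - 5 - 5 = 49 - 10 ≡ 0; y = λ·(5 - 0) - 5 ≡ 4. → (0, 4)

(0, 4)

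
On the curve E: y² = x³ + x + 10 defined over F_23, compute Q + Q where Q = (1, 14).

(6, 5)

tangent at (1, 14): λ = (3·1² + 1)/(2·14) ≡ 4/5. 5⁻¹ ≡ 14 (mod 23) since 5·14 = 70 ≡ 1, so λ ≡ 4·14 ≡ 10.
  x = λ² - 1 - 1 = 100 - 2 ≡ 6; y = λ·(1 - 6) - 14 ≡ 5. → (6, 5)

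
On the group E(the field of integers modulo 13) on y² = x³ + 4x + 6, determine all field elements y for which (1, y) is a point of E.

none

x³ + 4x + 6 = 11 ≡ 11 (mod 13).
11 is a non-residue mod 13; no y exists.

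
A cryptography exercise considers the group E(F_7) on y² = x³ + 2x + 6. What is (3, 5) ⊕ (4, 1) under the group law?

(2, 5)

(3, 5) + (4, 1). λ = (1 - 5)/(4 - 3) ≡ 3/1 mod 7. 1⁻¹ ≡ 1 (mod 7) since 1·1 = 1 ≡ 1, so λ ≡ 3.
  x = λ² - 3 - 4 = 9 - 7 ≡ 2; y = λ·(3 - 2) - 5 ≡ 5. → (2, 5)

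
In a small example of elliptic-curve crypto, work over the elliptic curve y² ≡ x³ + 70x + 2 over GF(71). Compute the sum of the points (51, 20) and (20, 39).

(51, 20) + (20, 39). λ = (39 - 20)/(20 - 51) ≡ 19/40 mod 71. 40⁻¹ ≡ 16 (mod 71) since 40·16 = 640 ≡ 1, so λ ≡ 20.
  x = λ² - 51 - 20 = 400 - 71 ≡ 45; y = λ·(51 - 45) - 20 ≡ 29. → (45, 29)

(45, 29)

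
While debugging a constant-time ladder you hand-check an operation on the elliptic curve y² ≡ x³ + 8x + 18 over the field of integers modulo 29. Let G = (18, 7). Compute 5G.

(20, 0)

Repeated addition: build up to 5G.
2G: tangent at (18, 7): λ = (3·18² + 8)/(2·7) ≡ 23/14. 14⁻¹ ≡ 27 (mod 29) since 14·27 = 378 ≡ 1, so λ ≡ 23·27 ≡ 12.
  x = λ² - 18 - 18 = 144 - 36 ≡ 21; y = λ·(18 - 21) - 7 ≡ 15. → (21, 15)
3G: (21, 15) + (18, 7). λ = (7 - 15)/(18 - 21) ≡ 21/26 mod 29. 26⁻¹ ≡ 19 (mod 29), so λ ≡ 22.
  x = λ² - 21 - 18 = 484 - 39 ≡ 10; y = λ·(21 - 10) - 15 ≡ 24. → (10, 24)
4G: (10, 24) + (18, 7). λ = (7 - 24)/(18 - 10) ≡ 12/8 mod 29. 8⁻¹ ≡ 11 (mod 29), so λ ≡ 16.
  x = λ² - 10 - 18 = 256 - 28 ≡ 25; y = λ·(10 - 25) - 24 ≡ 26. → (25, 26)
5G: (25, 26) + (18, 7). λ = (7 - 26)/(18 - 25) ≡ 10/22 mod 29. 22⁻¹ ≡ 4 (mod 29), so λ ≡ 11.
  x = λ² - 25 - 18 = 121 - 43 ≡ 20; y = λ·(25 - 20) - 26 ≡ 0. → (20, 0)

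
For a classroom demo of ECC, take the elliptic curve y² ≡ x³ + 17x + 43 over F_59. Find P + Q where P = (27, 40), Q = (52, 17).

(27, 40) + (52, 17). λ = (17 - 40)/(52 - 27) ≡ 36/25 mod 59. 25⁻¹ ≡ 26 (mod 59) since 25·26 = 650 ≡ 1, so λ ≡ 51.
  x = λ² - 27 - 52 = 2601 - 79 ≡ 44; y = λ·(27 - 44) - 40 ≡ 37. → (44, 37)

(44, 37)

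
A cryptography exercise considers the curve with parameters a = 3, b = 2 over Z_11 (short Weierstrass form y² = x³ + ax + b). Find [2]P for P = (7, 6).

tangent at (7, 6): λ = (3·7² + 3)/(2·6) ≡ 7/1. 1⁻¹ ≡ 1 (mod 11), so λ ≡ 7·1 ≡ 7.
  x = λ² - 7 - 7 = 49 - 14 ≡ 2; y = λ·(7 - 2) - 6 ≡ 7. → (2, 7)

(2, 7)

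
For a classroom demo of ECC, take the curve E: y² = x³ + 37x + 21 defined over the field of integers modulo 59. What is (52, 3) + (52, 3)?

tangent at (52, 3): λ = (3·52² + 37)/(2·3) ≡ 7/6. 6⁻¹ ≡ 10 (mod 59), so λ ≡ 7·10 ≡ 11.
  x = λ² - 52 - 52 = 121 - 104 ≡ 17; y = λ·(52 - 17) - 3 ≡ 28. → (17, 28)

(17, 28)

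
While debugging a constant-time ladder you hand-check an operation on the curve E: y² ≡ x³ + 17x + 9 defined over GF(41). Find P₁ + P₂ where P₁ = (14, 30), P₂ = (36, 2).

(14, 30) + (36, 2). λ = (2 - 30)/(36 - 14) ≡ 13/22 mod 41. 22⁻¹ ≡ 28 (mod 41), so λ ≡ 36.
  x = λ² - 14 - 36 = 1296 - 50 ≡ 16; y = λ·(14 - 16) - 30 ≡ 21. → (16, 21)

(16, 21)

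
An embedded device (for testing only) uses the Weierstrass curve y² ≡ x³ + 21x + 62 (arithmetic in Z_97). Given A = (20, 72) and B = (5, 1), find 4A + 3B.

First 4A:
Double-and-add on 4 = (100)₂. Start with A = (20, 72) for the leading 1-bit.
double: tangent at (20, 72): λ = (3·20² + 21)/(2·72) ≡ 57/47. 47⁻¹ ≡ 64 (mod 97), so λ ≡ 57·64 ≡ 59.
  x = λ² - 20 - 20 = 3481 - 40 ≡ 46; y = λ·(20 - 46) - 72 ≡ 43. → (46, 43)
double: tangent at (46, 43): λ = (3·46² + 21)/(2·43) ≡ 64/86. 86⁻¹ ≡ 44 (mod 97) since 86·44 = 3784 ≡ 1, so λ ≡ 64·44 ≡ 3.
  x = λ² - 46 - 46 = 9 - 92 ≡ 14; y = λ·(46 - 14) - 43 ≡ 53. → (14, 53)
4A = (14, 53).
Next 3B:
Repeated addition: build up to 3B.
2B: tangent at (5, 1): λ = (3·5² + 21)/(2·1) ≡ 96/2. 2⁻¹ ≡ 49 (mod 97) since 2·49 = 98 ≡ 1, so λ ≡ 96·49 ≡ 48.
  x = λ² - 5 - 5 = 2304 - 10 ≡ 63; y = λ·(5 - 63) - 1 ≡ 28. → (63, 28)
3B: (63, 28) + (5, 1). λ = (1 - 28)/(5 - 63) ≡ 70/39 mod 97. 39⁻¹ ≡ 5 (mod 97) since 39·5 = 195 ≡ 1, so λ ≡ 59.
  x = λ² - 63 - 5 = 3481 - 68 ≡ 18; y = λ·(63 - 18) - 28 ≡ 8. → (18, 8)
3B = (18, 8).
Finally 4A + 3B:
(14, 53) + (18, 8). λ = (8 - 53)/(18 - 14) ≡ 52/4 mod 97. 4⁻¹ ≡ 73 (mod 97), so λ ≡ 13.
  x = λ² - 14 - 18 = 169 - 32 ≡ 40; y = λ·(14 - 40) - 53 ≡ 94. → (40, 94)

(40, 94)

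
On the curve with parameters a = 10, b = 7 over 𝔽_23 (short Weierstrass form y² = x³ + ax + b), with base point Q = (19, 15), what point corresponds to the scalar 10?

(14, 19)

Double-and-add on 10 = (1010)₂. Start with Q = (19, 15) for the leading 1-bit.
double: tangent at (19, 15): λ = (3·19² + 10)/(2·15) ≡ 12/7. 7⁻¹ ≡ 10 (mod 23), so λ ≡ 12·10 ≡ 5.
  x = λ² - 19 - 19 = 25 - 38 ≡ 10; y = λ·(19 - 10) - 15 ≡ 7. → (10, 7)
double: tangent at (10, 7): λ = (3·10² + 10)/(2·7) ≡ 11/14. 14⁻¹ ≡ 5 (mod 23) since 14·5 = 70 ≡ 1, so λ ≡ 11·5 ≡ 9.
  x = λ² - 10 - 10 = 81 - 20 ≡ 15; y = λ·(10 - 15) - 7 ≡ 17. → (15, 17)
add Q: (15, 17) + (19, 15). λ = (15 - 17)/(19 - 15) ≡ 21/4 mod 23. 4⁻¹ ≡ 6 (mod 23), so λ ≡ 11.
  x = λ² - 15 - 19 = 121 - 34 ≡ 18; y = λ·(15 - 18) - 17 ≡ 19. → (18, 19)
double: tangent at (18, 19): λ = (3·18² + 10)/(2·19) ≡ 16/15. 15⁻¹ ≡ 20 (mod 23) since 15·20 = 300 ≡ 1, so λ ≡ 16·20 ≡ 21.
  x = λ² - 18 - 18 = 441 - 36 ≡ 14; y = λ·(18 - 14) - 19 ≡ 19. → (14, 19)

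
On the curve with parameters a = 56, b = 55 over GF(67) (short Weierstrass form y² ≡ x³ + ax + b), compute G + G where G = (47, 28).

tangent at (47, 28): λ = (3·47² + 56)/(2·28) ≡ 50/56. 56⁻¹ ≡ 6 (mod 67) since 56·6 = 336 ≡ 1, so λ ≡ 50·6 ≡ 32.
  x = λ² - 47 - 47 = 1024 - 94 ≡ 59; y = λ·(47 - 59) - 28 ≡ 57. → (59, 57)

(59, 57)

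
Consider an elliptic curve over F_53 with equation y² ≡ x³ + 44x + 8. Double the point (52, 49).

tangent at (52, 49): λ = (3·52² + 44)/(2·49) ≡ 47/45. 45⁻¹ ≡ 33 (mod 53), so λ ≡ 47·33 ≡ 14.
  x = λ² - 52 - 52 = 196 - 104 ≡ 39; y = λ·(52 - 39) - 49 ≡ 27. → (39, 27)

(39, 27)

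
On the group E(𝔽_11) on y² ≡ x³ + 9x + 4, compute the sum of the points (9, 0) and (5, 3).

(9, 0) + (5, 3). λ = (3 - 0)/(5 - 9) ≡ 3/7 mod 11. 7⁻¹ ≡ 8 (mod 11), so λ ≡ 2.
  x = λ² - 9 - 5 = 4 - 14 ≡ 1; y = λ·(9 - 1) - 0 ≡ 5. → (1, 5)

(1, 5)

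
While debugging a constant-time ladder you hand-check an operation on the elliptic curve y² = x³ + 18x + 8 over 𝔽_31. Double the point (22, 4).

tangent at (22, 4): λ = (3·22² + 18)/(2·4) ≡ 13/8. 8⁻¹ ≡ 4 (mod 31) since 8·4 = 32 ≡ 1, so λ ≡ 13·4 ≡ 21.
  x = λ² - 22 - 22 = 441 - 44 ≡ 25; y = λ·(22 - 25) - 4 ≡ 26. → (25, 26)

(25, 26)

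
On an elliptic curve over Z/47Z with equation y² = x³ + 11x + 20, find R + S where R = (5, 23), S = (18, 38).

(5, 23) + (18, 38). λ = (38 - 23)/(18 - 5) ≡ 15/13 mod 47. 13⁻¹ ≡ 29 (mod 47), so λ ≡ 12.
  x = λ² - 5 - 18 = 144 - 23 ≡ 27; y = λ·(5 - 27) - 23 ≡ 42. → (27, 42)

(27, 42)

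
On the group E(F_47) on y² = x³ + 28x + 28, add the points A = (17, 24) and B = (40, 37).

(8, 24)

(17, 24) + (40, 37). λ = (37 - 24)/(40 - 17) ≡ 13/23 mod 47. 23⁻¹ ≡ 45 (mod 47), so λ ≡ 21.
  x = λ² - 17 - 40 = 441 - 57 ≡ 8; y = λ·(17 - 8) - 24 ≡ 24. → (8, 24)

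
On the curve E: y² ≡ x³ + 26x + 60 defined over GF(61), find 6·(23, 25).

(40, 47)

Write P = (23, 25).
Repeated addition: build up to 6P.
2P: tangent at (23, 25): λ = (3·23² + 26)/(2·25) ≡ 27/50. 50⁻¹ ≡ 11 (mod 61), so λ ≡ 27·11 ≡ 53.
  x = λ² - 23 - 23 = 2809 - 46 ≡ 18; y = λ·(23 - 18) - 25 ≡ 57. → (18, 57)
3P: (18, 57) + (23, 25). λ = (25 - 57)/(23 - 18) ≡ 29/5 mod 61. 5⁻¹ ≡ 49 (mod 61), so λ ≡ 18.
  x = λ² - 18 - 23 = 324 - 41 ≡ 39; y = λ·(18 - 39) - 57 ≡ 53. → (39, 53)
4P: (39, 53) + (23, 25). λ = (25 - 53)/(23 - 39) ≡ 33/45 mod 61. 45⁻¹ ≡ 19 (mod 61) since 45·19 = 855 ≡ 1, so λ ≡ 17.
  x = λ² - 39 - 23 = 289 - 62 ≡ 44; y = λ·(39 - 44) - 53 ≡ 45. → (44, 45)
5P: (44, 45) + (23, 25). λ = (25 - 45)/(23 - 44) ≡ 41/40 mod 61. 40⁻¹ ≡ 29 (mod 61), so λ ≡ 30.
  x = λ² - 44 - 23 = 900 - 67 ≡ 40; y = λ·(44 - 40) - 45 ≡ 14. → (40, 14)
6P: (40, 14) + (23, 25). λ = (25 - 14)/(23 - 40) ≡ 11/44 mod 61. 44⁻¹ ≡ 43 (mod 61), so λ ≡ 46.
  x = λ² - 40 - 23 = 2116 - 63 ≡ 40; y = λ·(40 - 40) - 14 ≡ 47. → (40, 47)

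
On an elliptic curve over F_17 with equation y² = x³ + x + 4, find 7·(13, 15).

Write G = (13, 15).
Double-and-add on 7 = (111)₂. Start with G = (13, 15) for the leading 1-bit.
double: tangent at (13, 15): λ = (3·13² + 1)/(2·15) ≡ 15/13. 13⁻¹ ≡ 4 (mod 17) since 13·4 = 52 ≡ 1, so λ ≡ 15·4 ≡ 9.
  x = λ² - 13 - 13 = 81 - 26 ≡ 4; y = λ·(13 - 4) - 15 ≡ 15. → (4, 15)
add G: (4, 15) + (13, 15). λ = (15 - 15)/(13 - 4) ≡ 0/9 mod 17. 9⁻¹ ≡ 2 (mod 17), so λ ≡ 0.
  x = λ² - 4 - 13 = 0 - 17 ≡ 0; y = λ·(4 - 0) - 15 ≡ 2. → (0, 2)
double: tangent at (0, 2): λ = (3·0² + 1)/(2·2) ≡ 1/4. 4⁻¹ ≡ 13 (mod 17) since 4·13 = 52 ≡ 1, so λ ≡ 1·13 ≡ 13.
  x = λ² - 0 - 0 = 169 - 0 ≡ 16; y = λ·(0 - 16) - 2 ≡ 11. → (16, 11)
add G: (16, 11) + (13, 15). λ = (15 - 11)/(13 - 16) ≡ 4/14 mod 17. 14⁻¹ ≡ 11 (mod 17), so λ ≡ 10.
  x = λ² - 16 - 13 = 100 - 29 ≡ 3; y = λ·(16 - 3) - 11 ≡ 0. → (3, 0)

(3, 0)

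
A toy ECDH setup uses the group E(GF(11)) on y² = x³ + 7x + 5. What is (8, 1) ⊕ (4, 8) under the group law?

(0, 7)

(8, 1) + (4, 8). λ = (8 - 1)/(4 - 8) ≡ 7/7 mod 11. 7⁻¹ ≡ 8 (mod 11) since 7·8 = 56 ≡ 1, so λ ≡ 1.
  x = λ² - 8 - 4 = 1 - 12 ≡ 0; y = λ·(8 - 0) - 1 ≡ 7. → (0, 7)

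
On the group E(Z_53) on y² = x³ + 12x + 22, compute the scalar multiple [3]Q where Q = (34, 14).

Repeated addition: build up to 3Q.
2Q: tangent at (34, 14): λ = (3·34² + 12)/(2·14) ≡ 35/28. 28⁻¹ ≡ 36 (mod 53), so λ ≡ 35·36 ≡ 41.
  x = λ² - 34 - 34 = 1681 - 68 ≡ 23; y = λ·(34 - 23) - 14 ≡ 13. → (23, 13)
3Q: (23, 13) + (34, 14). λ = (14 - 13)/(34 - 23) ≡ 1/11 mod 53. 11⁻¹ ≡ 29 (mod 53), so λ ≡ 29.
  x = λ² - 23 - 34 = 841 - 57 ≡ 42; y = λ·(23 - 42) - 13 ≡ 19. → (42, 19)

(42, 19)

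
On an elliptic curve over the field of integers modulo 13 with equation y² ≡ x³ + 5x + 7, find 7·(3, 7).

(3, 6)

Write Q = (3, 7).
Double-and-add on 7 = (111)₂. Start with Q = (3, 7) for the leading 1-bit.
double: tangent at (3, 7): λ = (3·3² + 5)/(2·7) ≡ 6/1. 1⁻¹ ≡ 1 (mod 13), so λ ≡ 6·1 ≡ 6.
  x = λ² - 3 - 3 = 36 - 6 ≡ 4; y = λ·(3 - 4) - 7 ≡ 0. → (4, 0)
add Q: (4, 0) + (3, 7). λ = (7 - 0)/(3 - 4) ≡ 7/12 mod 13. 12⁻¹ ≡ 12 (mod 13) since 12·12 = 144 ≡ 1, so λ ≡ 6.
  x = λ² - 4 - 3 = 36 - 7 ≡ 3; y = λ·(4 - 3) - 0 ≡ 6. → (3, 6)
double: tangent at (3, 6): λ = (3·3² + 5)/(2·6) ≡ 6/12. 12⁻¹ ≡ 12 (mod 13) since 12·12 = 144 ≡ 1, so λ ≡ 6·12 ≡ 7.
  x = λ² - 3 - 3 = 49 - 6 ≡ 4; y = λ·(3 - 4) - 6 ≡ 0. → (4, 0)
add Q: (4, 0) + (3, 7). λ = (7 - 0)/(3 - 4) ≡ 7/12 mod 13. 12⁻¹ ≡ 12 (mod 13) since 12·12 = 144 ≡ 1, so λ ≡ 6.
  x = λ² - 4 - 3 = 36 - 7 ≡ 3; y = λ·(4 - 3) - 0 ≡ 6. → (3, 6)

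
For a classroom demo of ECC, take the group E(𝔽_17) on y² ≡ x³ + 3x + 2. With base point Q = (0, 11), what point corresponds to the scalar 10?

Double-and-add on 10 = (1010)₂. Start with Q = (0, 11) for the leading 1-bit.
double: tangent at (0, 11): λ = (3·0² + 3)/(2·11) ≡ 3/5. 5⁻¹ ≡ 7 (mod 17), so λ ≡ 3·7 ≡ 4.
  x = λ² - 0 - 0 = 16 - 0 ≡ 16; y = λ·(0 - 16) - 11 ≡ 10. → (16, 10)
double: tangent at (16, 10): λ = (3·16² + 3)/(2·10) ≡ 6/3. 3⁻¹ ≡ 6 (mod 17) since 3·6 = 18 ≡ 1, so λ ≡ 6·6 ≡ 2.
  x = λ² - 16 - 16 = 4 - 32 ≡ 6; y = λ·(16 - 6) - 10 ≡ 10. → (6, 10)
add Q: (6, 10) + (0, 11). λ = (11 - 10)/(0 - 6) ≡ 1/11 mod 17. 11⁻¹ ≡ 14 (mod 17) since 11·14 = 154 ≡ 1, so λ ≡ 14.
  x = λ² - 6 - 0 = 196 - 6 ≡ 3; y = λ·(6 - 3) - 10 ≡ 15. → (3, 15)
double: tangent at (3, 15): λ = (3·3² + 3)/(2·15) ≡ 13/13. 13⁻¹ ≡ 4 (mod 17), so λ ≡ 13·4 ≡ 1.
  x = λ² - 3 - 3 = 1 - 6 ≡ 12; y = λ·(3 - 12) - 15 ≡ 10. → (12, 10)

(12, 10)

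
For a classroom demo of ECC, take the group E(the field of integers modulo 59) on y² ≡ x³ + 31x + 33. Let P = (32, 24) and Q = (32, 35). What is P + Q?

The two points share x = 32 and their y-coordinates satisfy 24 + 35 ≡ 0 (mod 59), so they are inverses. Their sum is ∞.

O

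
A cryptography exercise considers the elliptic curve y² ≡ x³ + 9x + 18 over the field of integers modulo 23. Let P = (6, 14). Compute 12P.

(22, 13)

Repeated addition: build up to 12P.
2P: tangent at (6, 14): λ = (3·6² + 9)/(2·14) ≡ 2/5. 5⁻¹ ≡ 14 (mod 23), so λ ≡ 2·14 ≡ 5.
  x = λ² - 6 - 6 = 25 - 12 ≡ 13; y = λ·(6 - 13) - 14 ≡ 20. → (13, 20)
3P: (13, 20) + (6, 14). λ = (14 - 20)/(6 - 13) ≡ 17/16 mod 23. 16⁻¹ ≡ 13 (mod 23), so λ ≡ 14.
  x = λ² - 13 - 6 = 196 - 19 ≡ 16; y = λ·(13 - 16) - 20 ≡ 7. → (16, 7)
4P: (16, 7) + (6, 14). λ = (14 - 7)/(6 - 16) ≡ 7/13 mod 23. 13⁻¹ ≡ 16 (mod 23), so λ ≡ 20.
  x = λ² - 16 - 6 = 400 - 22 ≡ 10; y = λ·(16 - 10) - 7 ≡ 21. → (10, 21)
5P: (10, 21) + (6, 14). λ = (14 - 21)/(6 - 10) ≡ 16/19 mod 23. 19⁻¹ ≡ 17 (mod 23) since 19·17 = 323 ≡ 1, so λ ≡ 19.
  x = λ² - 10 - 6 = 361 - 16 ≡ 0; y = λ·(10 - 0) - 21 ≡ 8. → (0, 8)
6P: (0, 8) + (6, 14). λ = (14 - 8)/(6 - 0) ≡ 6/6 mod 23. 6⁻¹ ≡ 4 (mod 23) since 6·4 = 24 ≡ 1, so λ ≡ 1.
  x = λ² - 0 - 6 = 1 - 6 ≡ 18; y = λ·(0 - 18) - 8 ≡ 20. → (18, 20)
7P: (18, 20) + (6, 14). λ = (14 - 20)/(6 - 18) ≡ 17/11 mod 23. 11⁻¹ ≡ 21 (mod 23), so λ ≡ 12.
  x = λ² - 18 - 6 = 144 - 24 ≡ 5; y = λ·(18 - 5) - 20 ≡ 21. → (5, 21)
8P: (5, 21) + (6, 14). λ = (14 - 21)/(6 - 5) ≡ 16/1 mod 23. 1⁻¹ ≡ 1 (mod 23) since 1·1 = 1 ≡ 1, so λ ≡ 16.
  x = λ² - 5 - 6 = 256 - 11 ≡ 15; y = λ·(5 - 15) - 21 ≡ 3. → (15, 3)
9P: (15, 3) + (6, 14). λ = (14 - 3)/(6 - 15) ≡ 11/14 mod 23. 14⁻¹ ≡ 5 (mod 23) since 14·5 = 70 ≡ 1, so λ ≡ 9.
  x = λ² - 15 - 6 = 81 - 21 ≡ 14; y = λ·(15 - 14) - 3 ≡ 6. → (14, 6)
10P: (14, 6) + (6, 14). λ = (14 - 6)/(6 - 14) ≡ 8/15 mod 23. 15⁻¹ ≡ 20 (mod 23) since 15·20 = 300 ≡ 1, so λ ≡ 22.
  x = λ² - 14 - 6 = 484 - 20 ≡ 4; y = λ·(14 - 4) - 6 ≡ 7. → (4, 7)
11P: (4, 7) + (6, 14). λ = (14 - 7)/(6 - 4) ≡ 7/2 mod 23. 2⁻¹ ≡ 12 (mod 23) since 2·12 = 24 ≡ 1, so λ ≡ 15.
  x = λ² - 4 - 6 = 225 - 10 ≡ 8; y = λ·(4 - 8) - 7 ≡ 2. → (8, 2)
12P: (8, 2) + (6, 14). λ = (14 - 2)/(6 - 8) ≡ 12/21 mod 23. 21⁻¹ ≡ 11 (mod 23) since 21·11 = 231 ≡ 1, so λ ≡ 17.
  x = λ² - 8 - 6 = 289 - 14 ≡ 22; y = λ·(8 - 22) - 2 ≡ 13. → (22, 13)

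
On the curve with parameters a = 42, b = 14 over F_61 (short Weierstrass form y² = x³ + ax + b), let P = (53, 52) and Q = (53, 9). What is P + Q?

The two points share x = 53 and their y-coordinates satisfy 52 + 9 ≡ 0 (mod 61), so they are inverses. Their sum is the point at infinity.

O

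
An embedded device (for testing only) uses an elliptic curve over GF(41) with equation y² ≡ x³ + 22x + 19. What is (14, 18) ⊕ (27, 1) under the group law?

(14, 18) + (27, 1). λ = (1 - 18)/(27 - 14) ≡ 24/13 mod 41. 13⁻¹ ≡ 19 (mod 41) since 13·19 = 247 ≡ 1, so λ ≡ 5.
  x = λ² - 14 - 27 = 25 - 41 ≡ 25; y = λ·(14 - 25) - 18 ≡ 9. → (25, 9)

(25, 9)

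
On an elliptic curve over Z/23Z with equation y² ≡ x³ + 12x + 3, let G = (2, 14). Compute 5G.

Repeated addition: build up to 5G.
2G: tangent at (2, 14): λ = (3·2² + 12)/(2·14) ≡ 1/5. 5⁻¹ ≡ 14 (mod 23), so λ ≡ 1·14 ≡ 14.
  x = λ² - 2 - 2 = 196 - 4 ≡ 8; y = λ·(2 - 8) - 14 ≡ 17. → (8, 17)
3G: (8, 17) + (2, 14). λ = (14 - 17)/(2 - 8) ≡ 20/17 mod 23. 17⁻¹ ≡ 19 (mod 23) since 17·19 = 323 ≡ 1, so λ ≡ 12.
  x = λ² - 8 - 2 = 144 - 10 ≡ 19; y = λ·(8 - 19) - 17 ≡ 12. → (19, 12)
4G: (19, 12) + (2, 14). λ = (14 - 12)/(2 - 19) ≡ 2/6 mod 23. 6⁻¹ ≡ 4 (mod 23), so λ ≡ 8.
  x = λ² - 19 - 2 = 64 - 21 ≡ 20; y = λ·(19 - 20) - 12 ≡ 3. → (20, 3)
5G: (20, 3) + (2, 14). λ = (14 - 3)/(2 - 20) ≡ 11/5 mod 23. 5⁻¹ ≡ 14 (mod 23) since 5·14 = 70 ≡ 1, so λ ≡ 16.
  x = λ² - 20 - 2 = 256 - 22 ≡ 4; y = λ·(20 - 4) - 3 ≡ 0. → (4, 0)

(4, 0)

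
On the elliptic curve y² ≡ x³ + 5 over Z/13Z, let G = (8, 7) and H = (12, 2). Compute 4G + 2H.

First 4G:
Double-and-add on 4 = (100)₂. Start with G = (8, 7) for the leading 1-bit.
double: tangent at (8, 7): λ = (3·8² + 0)/(2·7) ≡ 10/1. 1⁻¹ ≡ 1 (mod 13) since 1·1 = 1 ≡ 1, so λ ≡ 10·1 ≡ 10.
  x = λ² - 8 - 8 = 100 - 16 ≡ 6; y = λ·(8 - 6) - 7 ≡ 0. → (6, 0)
double: (6, 0) + (6, 0): same x and y₁ ≡ -y₂, so the sum is the point at infinity.
4G = the point at infinity.
Next 2H:
Repeated addition: build up to 2H.
2H: tangent at (12, 2): λ = (3·12² + 0)/(2·2) ≡ 3/4. 4⁻¹ ≡ 10 (mod 13), so λ ≡ 3·10 ≡ 4.
  x = λ² - 12 - 12 = 16 - 24 ≡ 5; y = λ·(12 - 5) - 2 ≡ 0. → (5, 0)
2H = (5, 0).
Finally 4G + 2H:
the point at infinity + (5, 0) = (5, 0) (identity).

(5, 0)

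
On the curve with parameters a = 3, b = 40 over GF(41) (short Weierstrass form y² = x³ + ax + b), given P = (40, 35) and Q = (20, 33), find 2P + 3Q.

(28, 10)

First 2P:
Repeated addition: build up to 2P.
2P: tangent at (40, 35): λ = (3·40² + 3)/(2·35) ≡ 6/29. 29⁻¹ ≡ 17 (mod 41), so λ ≡ 6·17 ≡ 20.
  x = λ² - 40 - 40 = 400 - 80 ≡ 33; y = λ·(40 - 33) - 35 ≡ 23. → (33, 23)
2P = (33, 23).
Next 3Q:
Repeated addition: build up to 3Q.
2Q: tangent at (20, 33): λ = (3·20² + 3)/(2·33) ≡ 14/25. 25⁻¹ ≡ 23 (mod 41), so λ ≡ 14·23 ≡ 35.
  x = λ² - 20 - 20 = 1225 - 40 ≡ 37; y = λ·(20 - 37) - 33 ≡ 28. → (37, 28)
3Q: (37, 28) + (20, 33). λ = (33 - 28)/(20 - 37) ≡ 5/24 mod 41. 24⁻¹ ≡ 12 (mod 41), so λ ≡ 19.
  x = λ² - 37 - 20 = 361 - 57 ≡ 17; y = λ·(37 - 17) - 28 ≡ 24. → (17, 24)
3Q = (17, 24).
Finally 2P + 3Q:
(33, 23) + (17, 24). λ = (24 - 23)/(17 - 33) ≡ 1/25 mod 41. 25⁻¹ ≡ 23 (mod 41) since 25·23 = 575 ≡ 1, so λ ≡ 23.
  x = λ² - 33 - 17 = 529 - 50 ≡ 28; y = λ·(33 - 28) - 23 ≡ 10. → (28, 10)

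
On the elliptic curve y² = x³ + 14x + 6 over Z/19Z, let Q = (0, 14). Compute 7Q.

(0, 5)

Double-and-add on 7 = (111)₂. Start with Q = (0, 14) for the leading 1-bit.
double: tangent at (0, 14): λ = (3·0² + 14)/(2·14) ≡ 14/9. 9⁻¹ ≡ 17 (mod 19), so λ ≡ 14·17 ≡ 10.
  x = λ² - 0 - 0 = 100 - 0 ≡ 5; y = λ·(0 - 5) - 14 ≡ 12. → (5, 12)
add Q: (5, 12) + (0, 14). λ = (14 - 12)/(0 - 5) ≡ 2/14 mod 19. 14⁻¹ ≡ 15 (mod 19) since 14·15 = 210 ≡ 1, so λ ≡ 11.
  x = λ² - 5 - 0 = 121 - 5 ≡ 2; y = λ·(5 - 2) - 12 ≡ 2. → (2, 2)
double: tangent at (2, 2): λ = (3·2² + 14)/(2·2) ≡ 7/4. 4⁻¹ ≡ 5 (mod 19), so λ ≡ 7·5 ≡ 16.
  x = λ² - 2 - 2 = 256 - 4 ≡ 5; y = λ·(2 - 5) - 2 ≡ 7. → (5, 7)
add Q: (5, 7) + (0, 14). λ = (14 - 7)/(0 - 5) ≡ 7/14 mod 19. 14⁻¹ ≡ 15 (mod 19), so λ ≡ 10.
  x = λ² - 5 - 0 = 100 - 5 ≡ 0; y = λ·(5 - 0) - 7 ≡ 5. → (0, 5)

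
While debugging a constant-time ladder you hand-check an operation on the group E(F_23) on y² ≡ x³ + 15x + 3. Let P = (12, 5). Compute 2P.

tangent at (12, 5): λ = (3·12² + 15)/(2·5) ≡ 10/10. 10⁻¹ ≡ 7 (mod 23) since 10·7 = 70 ≡ 1, so λ ≡ 10·7 ≡ 1.
  x = λ² - 12 - 12 = 1 - 24 ≡ 0; y = λ·(12 - 0) - 5 ≡ 7. → (0, 7)

(0, 7)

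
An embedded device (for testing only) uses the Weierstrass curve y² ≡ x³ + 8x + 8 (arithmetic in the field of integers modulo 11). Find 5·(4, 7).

Write G = (4, 7).
Repeated addition: build up to 5G.
2G: tangent at (4, 7): λ = (3·4² + 8)/(2·7) ≡ 1/3. 3⁻¹ ≡ 4 (mod 11) since 3·4 = 12 ≡ 1, so λ ≡ 1·4 ≡ 4.
  x = λ² - 4 - 4 = 16 - 8 ≡ 8; y = λ·(4 - 8) - 7 ≡ 10. → (8, 10)
3G: (8, 10) + (4, 7). λ = (7 - 10)/(4 - 8) ≡ 8/7 mod 11. 7⁻¹ ≡ 8 (mod 11) since 7·8 = 56 ≡ 1, so λ ≡ 9.
  x = λ² - 8 - 4 = 81 - 12 ≡ 3; y = λ·(8 - 3) - 10 ≡ 2. → (3, 2)
4G: (3, 2) + (4, 7). λ = (7 - 2)/(4 - 3) ≡ 5/1 mod 11. 1⁻¹ ≡ 1 (mod 11), so λ ≡ 5.
  x = λ² - 3 - 4 = 25 - 7 ≡ 7; y = λ·(3 - 7) - 2 ≡ 0. → (7, 0)
5G: (7, 0) + (4, 7). λ = (7 - 0)/(4 - 7) ≡ 7/8 mod 11. 8⁻¹ ≡ 7 (mod 11) since 8·7 = 56 ≡ 1, so λ ≡ 5.
  x = λ² - 7 - 4 = 25 - 11 ≡ 3; y = λ·(7 - 3) - 0 ≡ 9. → (3, 9)

(3, 9)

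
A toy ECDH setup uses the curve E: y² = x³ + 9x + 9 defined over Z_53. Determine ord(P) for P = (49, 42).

2P: tangent at (49, 42): λ = (3·49² + 9)/(2·42) ≡ 4/31. 31⁻¹ ≡ 12 (mod 53), so λ ≡ 4·12 ≡ 48.
  x = λ² - 49 - 49 = 2304 - 98 ≡ 33; y = λ·(49 - 33) - 42 ≡ 37. → (33, 37)
3P: (33, 37) + (49, 42). λ = (42 - 37)/(49 - 33) ≡ 5/16 mod 53. 16⁻¹ ≡ 10 (mod 53), so λ ≡ 50.
  x = λ² - 33 - 49 = 2500 - 82 ≡ 33; y = λ·(33 - 33) - 37 ≡ 16. → (33, 16)
4P: (33, 16) + (49, 42). λ = (42 - 16)/(49 - 33) ≡ 26/16 mod 53. 16⁻¹ ≡ 10 (mod 53) since 16·10 = 160 ≡ 1, so λ ≡ 48.
  x = λ² - 33 - 49 = 2304 - 82 ≡ 49; y = λ·(33 - 49) - 16 ≡ 11. → (49, 11)
5P: (49, 11) + (49, 42): same x and y₁ ≡ -y₂, so the sum is O.
5P = O, so the order is 5.

5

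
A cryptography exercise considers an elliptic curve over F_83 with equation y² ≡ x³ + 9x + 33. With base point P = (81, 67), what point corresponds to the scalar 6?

Double-and-add on 6 = (110)₂. Start with P = (81, 67) for the leading 1-bit.
double: tangent at (81, 67): λ = (3·81² + 9)/(2·67) ≡ 21/51. 51⁻¹ ≡ 70 (mod 83), so λ ≡ 21·70 ≡ 59.
  x = λ² - 81 - 81 = 3481 - 162 ≡ 82; y = λ·(81 - 82) - 67 ≡ 40. → (82, 40)
add P: (82, 40) + (81, 67). λ = (67 - 40)/(81 - 82) ≡ 27/82 mod 83. 82⁻¹ ≡ 82 (mod 83), so λ ≡ 56.
  x = λ² - 82 - 81 = 3136 - 163 ≡ 68; y = λ·(82 - 68) - 40 ≡ 80. → (68, 80)
double: tangent at (68, 80): λ = (3·68² + 9)/(2·80) ≡ 20/77. 77⁻¹ ≡ 69 (mod 83), so λ ≡ 20·69 ≡ 52.
  x = λ² - 68 - 68 = 2704 - 136 ≡ 78; y = λ·(68 - 78) - 80 ≡ 64. → (78, 64)

(78, 64)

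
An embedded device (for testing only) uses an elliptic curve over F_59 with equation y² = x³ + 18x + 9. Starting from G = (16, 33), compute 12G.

(56, 39)

Double-and-add on 12 = (1100)₂. Start with G = (16, 33) for the leading 1-bit.
double: tangent at (16, 33): λ = (3·16² + 18)/(2·33) ≡ 19/7. 7⁻¹ ≡ 17 (mod 59), so λ ≡ 19·17 ≡ 28.
  x = λ² - 16 - 16 = 784 - 32 ≡ 44; y = λ·(16 - 44) - 33 ≡ 9. → (44, 9)
add G: (44, 9) + (16, 33). λ = (33 - 9)/(16 - 44) ≡ 24/31 mod 59. 31⁻¹ ≡ 40 (mod 59), so λ ≡ 16.
  x = λ² - 44 - 16 = 256 - 60 ≡ 19; y = λ·(44 - 19) - 9 ≡ 37. → (19, 37)
double: tangent at (19, 37): λ = (3·19² + 18)/(2·37) ≡ 39/15. 15⁻¹ ≡ 4 (mod 59), so λ ≡ 39·4 ≡ 38.
  x = λ² - 19 - 19 = 1444 - 38 ≡ 49; y = λ·(19 - 49) - 37 ≡ 3. → (49, 3)
double: tangent at (49, 3): λ = (3·49² + 18)/(2·3) ≡ 23/6. 6⁻¹ ≡ 10 (mod 59), so λ ≡ 23·10 ≡ 53.
  x = λ² - 49 - 49 = 2809 - 98 ≡ 56; y = λ·(49 - 56) - 3 ≡ 39. → (56, 39)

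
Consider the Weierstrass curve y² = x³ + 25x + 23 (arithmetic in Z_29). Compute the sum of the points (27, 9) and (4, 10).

(23, 11)

(27, 9) + (4, 10). λ = (10 - 9)/(4 - 27) ≡ 1/6 mod 29. 6⁻¹ ≡ 5 (mod 29) since 6·5 = 30 ≡ 1, so λ ≡ 5.
  x = λ² - 27 - 4 = 25 - 31 ≡ 23; y = λ·(27 - 23) - 9 ≡ 11. → (23, 11)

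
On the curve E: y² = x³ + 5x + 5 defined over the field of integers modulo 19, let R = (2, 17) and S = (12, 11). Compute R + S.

(2, 17) + (12, 11). λ = (11 - 17)/(12 - 2) ≡ 13/10 mod 19. 10⁻¹ ≡ 2 (mod 19), so λ ≡ 7.
  x = λ² - 2 - 12 = 49 - 14 ≡ 16; y = λ·(2 - 16) - 17 ≡ 18. → (16, 18)

(16, 18)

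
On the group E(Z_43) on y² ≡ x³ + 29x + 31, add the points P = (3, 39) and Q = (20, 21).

(3, 39) + (20, 21). λ = (21 - 39)/(20 - 3) ≡ 25/17 mod 43. 17⁻¹ ≡ 38 (mod 43) since 17·38 = 646 ≡ 1, so λ ≡ 4.
  x = λ² - 3 - 20 = 16 - 23 ≡ 36; y = λ·(3 - 36) - 39 ≡ 1. → (36, 1)

(36, 1)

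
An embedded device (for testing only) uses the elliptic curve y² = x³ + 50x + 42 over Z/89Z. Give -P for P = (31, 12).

(31, 77)

-(31, 12) = (31, -12 mod 89) = (31, 77).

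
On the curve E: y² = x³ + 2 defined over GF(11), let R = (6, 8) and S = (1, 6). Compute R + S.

(9, 4)

(6, 8) + (1, 6). λ = (6 - 8)/(1 - 6) ≡ 9/6 mod 11. 6⁻¹ ≡ 2 (mod 11), so λ ≡ 7.
  x = λ² - 6 - 1 = 49 - 7 ≡ 9; y = λ·(6 - 9) - 8 ≡ 4. → (9, 4)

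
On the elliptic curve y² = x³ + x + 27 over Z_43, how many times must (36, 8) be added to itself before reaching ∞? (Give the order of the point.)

2P: tangent at (36, 8): λ = (3·36² + 1)/(2·8) ≡ 19/16. 16⁻¹ ≡ 35 (mod 43) since 16·35 = 560 ≡ 1, so λ ≡ 19·35 ≡ 20.
  x = λ² - 36 - 36 = 400 - 72 ≡ 27; y = λ·(36 - 27) - 8 ≡ 0. → (27, 0)
3P: (27, 0) + (36, 8). λ = (8 - 0)/(36 - 27) ≡ 8/9 mod 43. 9⁻¹ ≡ 24 (mod 43), so λ ≡ 20.
  x = λ² - 27 - 36 = 400 - 63 ≡ 36; y = λ·(27 - 36) - 0 ≡ 35. → (36, 35)
4P: (36, 35) + (36, 8): same x and y₁ ≡ -y₂, so the sum is ∞.
4P = ∞, so the order is 4.

4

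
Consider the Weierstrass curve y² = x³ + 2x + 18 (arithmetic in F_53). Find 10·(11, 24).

Write Q = (11, 24).
Repeated addition: build up to 10Q.
2Q: tangent at (11, 24): λ = (3·11² + 2)/(2·24) ≡ 47/48. 48⁻¹ ≡ 21 (mod 53), so λ ≡ 47·21 ≡ 33.
  x = λ² - 11 - 11 = 1089 - 22 ≡ 7; y = λ·(11 - 7) - 24 ≡ 2. → (7, 2)
3Q: (7, 2) + (11, 24). λ = (24 - 2)/(11 - 7) ≡ 22/4 mod 53. 4⁻¹ ≡ 40 (mod 53), so λ ≡ 32.
  x = λ² - 7 - 11 = 1024 - 18 ≡ 52; y = λ·(7 - 52) - 2 ≡ 42. → (52, 42)
4Q: (52, 42) + (11, 24). λ = (24 - 42)/(11 - 52) ≡ 35/12 mod 53. 12⁻¹ ≡ 31 (mod 53), so λ ≡ 25.
  x = λ² - 52 - 11 = 625 - 63 ≡ 32; y = λ·(52 - 32) - 42 ≡ 34. → (32, 34)
5Q: (32, 34) + (11, 24). λ = (24 - 34)/(11 - 32) ≡ 43/32 mod 53. 32⁻¹ ≡ 5 (mod 53), so λ ≡ 3.
  x = λ² - 32 - 11 = 9 - 43 ≡ 19; y = λ·(32 - 19) - 34 ≡ 5. → (19, 5)
6Q: (19, 5) + (11, 24). λ = (24 - 5)/(11 - 19) ≡ 19/45 mod 53. 45⁻¹ ≡ 33 (mod 53) since 45·33 = 1485 ≡ 1, so λ ≡ 44.
  x = λ² - 19 - 11 = 1936 - 30 ≡ 51; y = λ·(19 - 51) - 5 ≡ 18. → (51, 18)
7Q: (51, 18) + (11, 24). λ = (24 - 18)/(11 - 51) ≡ 6/13 mod 53. 13⁻¹ ≡ 49 (mod 53) since 13·49 = 637 ≡ 1, so λ ≡ 29.
  x = λ² - 51 - 11 = 841 - 62 ≡ 37; y = λ·(51 - 37) - 18 ≡ 17. → (37, 17)
8Q: (37, 17) + (11, 24). λ = (24 - 17)/(11 - 37) ≡ 7/27 mod 53. 27⁻¹ ≡ 2 (mod 53), so λ ≡ 14.
  x = λ² - 37 - 11 = 196 - 48 ≡ 42; y = λ·(37 - 42) - 17 ≡ 19. → (42, 19)
9Q: (42, 19) + (11, 24). λ = (24 - 19)/(11 - 42) ≡ 5/22 mod 53. 22⁻¹ ≡ 41 (mod 53) since 22·41 = 902 ≡ 1, so λ ≡ 46.
  x = λ² - 42 - 11 = 2116 - 53 ≡ 49; y = λ·(42 - 49) - 19 ≡ 30. → (49, 30)
10Q: (49, 30) + (11, 24). λ = (24 - 30)/(11 - 49) ≡ 47/15 mod 53. 15⁻¹ ≡ 46 (mod 53), so λ ≡ 42.
  x = λ² - 49 - 11 = 1764 - 60 ≡ 8; y = λ·(49 - 8) - 30 ≡ 49. → (8, 49)

(8, 49)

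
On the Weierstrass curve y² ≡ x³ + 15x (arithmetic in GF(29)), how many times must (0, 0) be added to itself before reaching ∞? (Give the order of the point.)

2P: (0, 0) + (0, 0): same x and y₁ ≡ -y₂, so the sum is ∞.
2P = ∞, so the order is 2.

2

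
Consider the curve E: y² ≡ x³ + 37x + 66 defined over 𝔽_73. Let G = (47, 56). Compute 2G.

tangent at (47, 56): λ = (3·47² + 37)/(2·56) ≡ 21/39. 39⁻¹ ≡ 15 (mod 73), so λ ≡ 21·15 ≡ 23.
  x = λ² - 47 - 47 = 529 - 94 ≡ 70; y = λ·(47 - 70) - 56 ≡ 72. → (70, 72)

(70, 72)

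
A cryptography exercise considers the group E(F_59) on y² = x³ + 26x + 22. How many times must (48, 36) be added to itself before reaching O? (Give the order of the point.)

5

2P: tangent at (48, 36): λ = (3·48² + 26)/(2·36) ≡ 35/13. 13⁻¹ ≡ 50 (mod 59) since 13·50 = 650 ≡ 1, so λ ≡ 35·50 ≡ 39.
  x = λ² - 48 - 48 = 1521 - 96 ≡ 9; y = λ·(48 - 9) - 36 ≡ 10. → (9, 10)
3P: (9, 10) + (48, 36). λ = (36 - 10)/(48 - 9) ≡ 26/39 mod 59. 39⁻¹ ≡ 56 (mod 59) since 39·56 = 2184 ≡ 1, so λ ≡ 40.
  x = λ² - 9 - 48 = 1600 - 57 ≡ 9; y = λ·(9 - 9) - 10 ≡ 49. → (9, 49)
4P: (9, 49) + (48, 36). λ = (36 - 49)/(48 - 9) ≡ 46/39 mod 59. 39⁻¹ ≡ 56 (mod 59) since 39·56 = 2184 ≡ 1, so λ ≡ 39.
  x = λ² - 9 - 48 = 1521 - 57 ≡ 48; y = λ·(9 - 48) - 49 ≡ 23. → (48, 23)
5P: (48, 23) + (48, 36): same x and y₁ ≡ -y₂, so the sum is O.
5P = O, so the order is 5.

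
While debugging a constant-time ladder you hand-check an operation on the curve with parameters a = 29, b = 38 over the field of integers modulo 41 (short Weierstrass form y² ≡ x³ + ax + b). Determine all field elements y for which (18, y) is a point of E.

18, 23

x³ + 29x + 38 = 6392 ≡ 37 (mod 41).
Square roots of 37 mod 41: 18 and 23 (since 18² = 324 ≡ 37).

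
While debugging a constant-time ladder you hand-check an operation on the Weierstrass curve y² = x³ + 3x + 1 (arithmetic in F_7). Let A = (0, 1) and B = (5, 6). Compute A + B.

(3, 3)

(0, 1) + (5, 6). λ = (6 - 1)/(5 - 0) ≡ 5/5 mod 7. 5⁻¹ ≡ 3 (mod 7), so λ ≡ 1.
  x = λ² - 0 - 5 = 1 - 5 ≡ 3; y = λ·(0 - 3) - 1 ≡ 3. → (3, 3)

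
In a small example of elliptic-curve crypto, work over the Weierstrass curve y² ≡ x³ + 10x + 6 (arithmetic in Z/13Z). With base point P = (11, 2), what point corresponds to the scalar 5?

Repeated addition: build up to 5P.
2P: tangent at (11, 2): λ = (3·11² + 10)/(2·2) ≡ 9/4. 4⁻¹ ≡ 10 (mod 13) since 4·10 = 40 ≡ 1, so λ ≡ 9·10 ≡ 12.
  x = λ² - 11 - 11 = 144 - 22 ≡ 5; y = λ·(11 - 5) - 2 ≡ 5. → (5, 5)
3P: (5, 5) + (11, 2). λ = (2 - 5)/(11 - 5) ≡ 10/6 mod 13. 6⁻¹ ≡ 11 (mod 13), so λ ≡ 6.
  x = λ² - 5 - 11 = 36 - 16 ≡ 7; y = λ·(5 - 7) - 5 ≡ 9. → (7, 9)
4P: (7, 9) + (11, 2). λ = (2 - 9)/(11 - 7) ≡ 6/4 mod 13. 4⁻¹ ≡ 10 (mod 13), so λ ≡ 8.
  x = λ² - 7 - 11 = 64 - 18 ≡ 7; y = λ·(7 - 7) - 9 ≡ 4. → (7, 4)
5P: (7, 4) + (11, 2). λ = (2 - 4)/(11 - 7) ≡ 11/4 mod 13. 4⁻¹ ≡ 10 (mod 13), so λ ≡ 6.
  x = λ² - 7 - 11 = 36 - 18 ≡ 5; y = λ·(7 - 5) - 4 ≡ 8. → (5, 8)

(5, 8)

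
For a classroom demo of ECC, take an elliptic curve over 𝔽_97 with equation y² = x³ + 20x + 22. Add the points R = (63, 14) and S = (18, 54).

(12, 70)

(63, 14) + (18, 54). λ = (54 - 14)/(18 - 63) ≡ 40/52 mod 97. 52⁻¹ ≡ 28 (mod 97), so λ ≡ 53.
  x = λ² - 63 - 18 = 2809 - 81 ≡ 12; y = λ·(63 - 12) - 14 ≡ 70. → (12, 70)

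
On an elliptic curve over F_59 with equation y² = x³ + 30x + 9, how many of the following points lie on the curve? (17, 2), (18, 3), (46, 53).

(17, 2): 2² ≡ 4, rhs ≡ 4 → on.
(18, 3): 3² ≡ 9, rhs ≡ 9 → on.
(46, 53): 53² ≡ 36, rhs ≡ 18 → off.

2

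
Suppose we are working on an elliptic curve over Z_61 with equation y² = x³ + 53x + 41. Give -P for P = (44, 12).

(44, 49)

-(44, 12) = (44, -12 mod 61) = (44, 49).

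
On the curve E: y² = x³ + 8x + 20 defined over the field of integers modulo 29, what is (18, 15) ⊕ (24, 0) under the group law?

(18, 15) + (24, 0). λ = (0 - 15)/(24 - 18) ≡ 14/6 mod 29. 6⁻¹ ≡ 5 (mod 29), so λ ≡ 12.
  x = λ² - 18 - 24 = 144 - 42 ≡ 15; y = λ·(18 - 15) - 15 ≡ 21. → (15, 21)

(15, 21)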